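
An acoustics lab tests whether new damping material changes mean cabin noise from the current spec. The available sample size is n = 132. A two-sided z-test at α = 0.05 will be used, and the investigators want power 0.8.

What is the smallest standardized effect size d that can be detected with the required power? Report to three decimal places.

Required noncentrality: δ = z_{0.025} + z_{0.20} = 1.960 + 0.842 = 2.802.
(Lower-tail contribution to power is negligible for δ > 0.)
δ = d·√n ⇒ d = δ/√n = 2.802/√132 = 0.2438.

d ≈ 0.244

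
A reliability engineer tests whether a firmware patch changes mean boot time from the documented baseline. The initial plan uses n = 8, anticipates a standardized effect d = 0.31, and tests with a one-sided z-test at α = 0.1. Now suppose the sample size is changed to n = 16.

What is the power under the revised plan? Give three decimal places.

With n = 16: δ = d·√n = 0.31 × √16 = 1.2400. Critical value z_{0.1} = 1.282.
Revised power = P(Z > 1.282 − δ) = Φ(-0.042) = 0.4834.

Power ≈ 0.483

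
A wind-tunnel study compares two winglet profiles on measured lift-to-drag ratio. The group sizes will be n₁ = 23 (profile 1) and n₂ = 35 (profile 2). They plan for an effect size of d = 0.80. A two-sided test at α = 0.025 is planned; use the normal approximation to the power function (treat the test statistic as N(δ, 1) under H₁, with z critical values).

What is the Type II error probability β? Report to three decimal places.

β ≈ 0.230

Noncentrality parameter: δ = d / √(1/n₁ + 1/n₂) = 0.80 / √(1/23 + 1/35) = 2.9804
Two-sided α = 0.025 → critical value z_{0.0125} = 2.241.
Power = Φ(δ − 2.241) + Φ(−δ − 2.241) = Φ(0.739) + Φ(-5.222) = 0.7700 + 0.0000 = 0.7700.
Type II error: β = 1 − power = 1 − 0.7700 = 0.2300.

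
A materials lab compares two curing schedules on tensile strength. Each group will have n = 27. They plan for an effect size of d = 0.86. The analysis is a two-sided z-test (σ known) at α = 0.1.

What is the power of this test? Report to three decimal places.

Noncentrality parameter: δ = d·√(n/2) = 0.86 × √(27/2) = 3.1598
Critical value for a two-sided test at α = 0.1: z_{α/2} = 1.645.
Power = Φ(δ − 1.645) + Φ(−δ − 1.645) = Φ(1.515) + Φ(-4.805) = 0.9351 + 0.0000 = 0.9351.

Power ≈ 0.935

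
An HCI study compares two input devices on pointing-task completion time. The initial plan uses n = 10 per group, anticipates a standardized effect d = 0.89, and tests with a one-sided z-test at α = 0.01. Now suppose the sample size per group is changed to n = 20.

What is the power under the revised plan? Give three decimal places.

With n = 20 per group: δ = d·√(n/2) = 0.89 × √(20/2) = 2.8144. Critical value z_{0.01} = 2.326.
Revised power = Φ(δ − 2.326) = Φ(0.488) = 0.6873.

Power ≈ 0.687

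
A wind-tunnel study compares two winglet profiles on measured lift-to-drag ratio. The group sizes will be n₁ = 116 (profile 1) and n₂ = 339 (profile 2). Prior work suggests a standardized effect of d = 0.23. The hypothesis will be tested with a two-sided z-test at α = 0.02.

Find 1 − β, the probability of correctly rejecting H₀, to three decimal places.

Power ≈ 0.425

Noncentrality parameter: δ = d / √(1/n₁ + 1/n₂) = 0.23 / √(1/116 + 1/339) = 2.1382
Two-sided α = 0.02 → critical value z_{0.01} = 2.326.
Power = Φ(δ − 2.326) + Φ(−δ − 2.326) = Φ(-0.188) + Φ(-4.465) = 0.4254 + 0.0000 = 0.4254.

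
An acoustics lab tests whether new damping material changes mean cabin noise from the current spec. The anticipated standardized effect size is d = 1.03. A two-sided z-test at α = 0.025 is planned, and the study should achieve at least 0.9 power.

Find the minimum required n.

For power 0.9 need Φ(δ − z_{0.0125}) = 0.9, so δ = z_{0.0125} + z_{0.10} = 2.241 + 1.282 = 3.523.
(Ignoring the negligible lower-tail rejection probability gives the usual closed-form inversion.)
δ = d·√n ⇒ n = (δ/d)² = (3.523 / 1.03)² = 11.70.
Rounding up, n = 12.

n = 12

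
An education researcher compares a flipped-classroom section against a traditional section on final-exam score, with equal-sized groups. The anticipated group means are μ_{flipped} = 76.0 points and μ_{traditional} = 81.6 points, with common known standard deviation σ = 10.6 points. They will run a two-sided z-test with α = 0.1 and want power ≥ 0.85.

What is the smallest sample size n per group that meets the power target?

Standardized effect: d = |μ_{flipped} − μ_{traditional}| / σ = |76.0 − 81.6| / 10.6 = 0.5283
Set Φ(δ − 1.645) = 0.85; then δ − 1.645 = Φ⁻¹(0.85) = 1.036, giving δ = 2.681.
(The Φ(−δ − z_{α/2}) term is vanishingly small for δ > 0 and is dropped in the standard sample-size formula.)
δ = d·√(n/2) ⇒ n = 2(δ/d)² = 2 × (2.681 / 0.5283)² = 51.52.
Rounding up, n = 52 per group.

n = 52 per group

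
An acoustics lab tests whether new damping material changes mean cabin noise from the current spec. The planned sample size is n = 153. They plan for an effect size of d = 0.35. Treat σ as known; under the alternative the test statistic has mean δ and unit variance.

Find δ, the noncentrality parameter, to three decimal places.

δ ≈ 4.329

δ = d·√n = 0.35 × √153 = 4.3293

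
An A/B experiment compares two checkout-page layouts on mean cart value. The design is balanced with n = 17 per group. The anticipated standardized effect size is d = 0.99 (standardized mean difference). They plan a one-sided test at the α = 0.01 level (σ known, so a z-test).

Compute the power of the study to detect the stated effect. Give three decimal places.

Noncentrality parameter: δ = d·√(n/2) = 0.99 × √(17/2) = 2.8863
One-sided α = 0.01 → critical value z_{0.01} = 2.326.
Power = Φ(δ − 2.326) = Φ(0.560) = 0.7123.

Power ≈ 0.712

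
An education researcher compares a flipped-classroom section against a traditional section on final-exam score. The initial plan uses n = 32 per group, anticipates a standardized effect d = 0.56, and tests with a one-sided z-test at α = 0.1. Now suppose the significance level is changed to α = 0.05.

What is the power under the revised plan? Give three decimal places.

Power ≈ 0.724

δ = d·√(n/2) = 0.56 × √(32/2) = 2.2400 (unchanged). New critical value: z_{0.05} = 1.645.
Revised power = Φ(δ − 1.645) = Φ(0.595) = 0.7241.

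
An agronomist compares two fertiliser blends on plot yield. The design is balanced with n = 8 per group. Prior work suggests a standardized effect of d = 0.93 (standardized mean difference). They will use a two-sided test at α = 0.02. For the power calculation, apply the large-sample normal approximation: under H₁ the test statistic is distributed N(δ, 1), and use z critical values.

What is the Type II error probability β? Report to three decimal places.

Noncentrality parameter: δ = d·√(n/2) = 0.93 × √(8/2) = 1.8600
Two-sided α = 0.02 → critical value z_{0.01} = 2.326.
Power = Φ(δ − 2.326) + Φ(−δ − 2.326) = Φ(-0.466) + Φ(-4.186) = 0.3205 + 0.0000 = 0.3205.
Type II error: β = 1 − power = 1 − 0.3205 = 0.6795.

β ≈ 0.680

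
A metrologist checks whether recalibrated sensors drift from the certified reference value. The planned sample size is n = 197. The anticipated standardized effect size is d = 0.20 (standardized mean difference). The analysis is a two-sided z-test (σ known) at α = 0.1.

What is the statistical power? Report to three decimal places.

Power ≈ 0.877

Noncentrality parameter: δ = d·√n = 0.20 × √197 = 2.8071
Critical value for a two-sided test at α = 0.1: z_{α/2} = 1.645.
Power = Φ(δ − 1.645) + Φ(−δ − 1.645) = Φ(1.162) + Φ(-4.452) = 0.8774 + 0.0000 = 0.8774.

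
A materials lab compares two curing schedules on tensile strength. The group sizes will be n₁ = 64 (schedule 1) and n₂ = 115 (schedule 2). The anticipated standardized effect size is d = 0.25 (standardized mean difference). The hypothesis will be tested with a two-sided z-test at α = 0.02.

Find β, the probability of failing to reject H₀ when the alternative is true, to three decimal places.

Noncentrality parameter: δ = d / √(1/n₁ + 1/n₂) = 0.25 / √(1/64 + 1/115) = 1.6031
Two-sided α = 0.02 → critical value z_{0.01} = 2.326.
Power = Φ(δ − 2.326) + Φ(−δ − 2.326) = Φ(-0.723) + Φ(-3.929) = 0.2348 + 0.0000 = 0.2348.
Type II error: β = 1 − power = 1 − 0.2348 = 0.7652.

β ≈ 0.765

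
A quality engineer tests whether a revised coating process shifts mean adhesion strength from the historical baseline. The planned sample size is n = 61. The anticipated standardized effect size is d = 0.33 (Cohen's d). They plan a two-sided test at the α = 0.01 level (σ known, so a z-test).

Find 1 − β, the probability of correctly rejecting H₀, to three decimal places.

Power ≈ 0.501

Noncentrality parameter: δ = d·√n = 0.33 × √61 = 2.5774
Two-sided α = 0.01 → critical value z_{0.005} = 2.576.
Power = Φ(δ − 2.576) + Φ(−δ − 2.576) = Φ(0.002) + Φ(-5.153) = 0.5006 + 0.0000 = 0.5006.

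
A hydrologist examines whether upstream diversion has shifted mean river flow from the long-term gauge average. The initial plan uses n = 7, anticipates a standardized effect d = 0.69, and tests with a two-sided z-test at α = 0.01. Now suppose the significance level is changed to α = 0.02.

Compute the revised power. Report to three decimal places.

δ = d·√n = 0.69 × √7 = 1.8256 (unchanged). New critical value: z_{0.01} = 2.326.
Revised power = Φ(δ − 2.326) + Φ(−δ − 2.326) = Φ(-0.501) + Φ(-4.152) = 0.3083 + 0.0000 = 0.3083.

Power ≈ 0.308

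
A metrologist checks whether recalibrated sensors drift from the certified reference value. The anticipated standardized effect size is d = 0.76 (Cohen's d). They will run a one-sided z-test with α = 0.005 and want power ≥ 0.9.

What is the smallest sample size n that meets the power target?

Set Φ(δ − 2.576) = 0.9; then δ − 2.576 = Φ⁻¹(0.9) = 1.282, giving δ = 3.857.
δ = d·√n ⇒ n = (δ/d)² = (3.857 / 0.76)² = 25.76.
Rounding up, n = 26.

n = 26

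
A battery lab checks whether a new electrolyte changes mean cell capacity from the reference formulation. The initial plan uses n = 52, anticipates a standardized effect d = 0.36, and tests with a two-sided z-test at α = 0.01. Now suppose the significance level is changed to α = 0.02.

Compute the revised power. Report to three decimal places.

δ = d·√n = 0.36 × √52 = 2.5960 (unchanged). New critical value: z_{0.01} = 2.326.
Revised power = Φ(δ − 2.326) + Φ(−δ − 2.326) = Φ(0.270) + Φ(-4.922) = 0.6063 + 0.0000 = 0.6063.

Power ≈ 0.606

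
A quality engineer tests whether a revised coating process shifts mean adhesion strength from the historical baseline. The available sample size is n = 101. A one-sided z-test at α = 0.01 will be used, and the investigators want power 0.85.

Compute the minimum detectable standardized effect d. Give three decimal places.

Need Φ(δ − 2.326) = 0.85, so δ = 2.326 + 1.036 = 3.363.
δ = d·√n ⇒ d = δ/√n = 3.363/√101 = 0.3346.

d ≈ 0.335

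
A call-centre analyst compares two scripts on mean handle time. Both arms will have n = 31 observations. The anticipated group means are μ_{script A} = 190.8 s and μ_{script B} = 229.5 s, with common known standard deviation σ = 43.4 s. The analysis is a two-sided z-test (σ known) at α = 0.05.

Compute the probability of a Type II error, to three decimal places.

Standardized effect: d = |μ_{script A} − μ_{script B}| / σ = |190.8 − 229.5| / 43.4 = 0.8917
Noncentrality parameter: δ = d·√(n/2) = 0.8917 × √(31/2) = 3.5106
Two-sided α = 0.05 → critical value z_{0.025} = 1.960.
Power = Φ(δ − 1.960) + Φ(−δ − 1.960) = Φ(1.551) + Φ(-5.471) = 0.9395 + 0.0000 = 0.9395.
Type II error: β = 1 − power = 1 − 0.9395 = 0.0605.

β ≈ 0.060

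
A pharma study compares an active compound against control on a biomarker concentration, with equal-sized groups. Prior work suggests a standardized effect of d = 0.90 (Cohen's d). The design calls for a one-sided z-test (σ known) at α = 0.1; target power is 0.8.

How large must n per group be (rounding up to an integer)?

Set Φ(δ − 1.282) = 0.8; then δ − 1.282 = Φ⁻¹(0.8) = 0.842, giving δ = 2.123.
δ = d·√(n/2) ⇒ n = 2(δ/d)² = 2 × (2.123 / 0.90)² = 11.13.
Rounding up, n = 12 per group.

n = 12 per group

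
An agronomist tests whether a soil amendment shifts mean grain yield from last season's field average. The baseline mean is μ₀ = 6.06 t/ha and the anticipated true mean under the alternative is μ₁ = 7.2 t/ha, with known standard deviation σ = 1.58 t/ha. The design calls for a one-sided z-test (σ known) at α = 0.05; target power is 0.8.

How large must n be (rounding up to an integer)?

n = 12

Standardized effect: d = |μ₁ − μ₀| / σ = |7.2 − 6.06| / 1.58 = 0.7215
Set Φ(δ − 1.645) = 0.8; then δ − 1.645 = Φ⁻¹(0.8) = 0.842, giving δ = 2.486.
δ = d·√n ⇒ n = (δ/d)² = (2.486 / 0.7215)² = 11.88.
Round up to the next whole unit.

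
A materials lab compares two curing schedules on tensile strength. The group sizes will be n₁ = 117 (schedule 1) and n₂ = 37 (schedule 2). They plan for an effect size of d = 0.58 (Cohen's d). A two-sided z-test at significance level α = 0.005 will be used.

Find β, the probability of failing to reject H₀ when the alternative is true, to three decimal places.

β ≈ 0.394

Noncentrality parameter: δ = d / √(1/n₁ + 1/n₂) = 0.58 / √(1/117 + 1/37) = 3.0751
Critical value for a two-sided test at α = 0.005: z_{α/2} = 2.807.
Power = Φ(δ − 2.807) + Φ(−δ − 2.807) = Φ(0.268) + Φ(-5.882) = 0.6057 + 0.0000 = 0.6057.
Type II error: β = 1 − power = 1 − 0.6057 = 0.3943.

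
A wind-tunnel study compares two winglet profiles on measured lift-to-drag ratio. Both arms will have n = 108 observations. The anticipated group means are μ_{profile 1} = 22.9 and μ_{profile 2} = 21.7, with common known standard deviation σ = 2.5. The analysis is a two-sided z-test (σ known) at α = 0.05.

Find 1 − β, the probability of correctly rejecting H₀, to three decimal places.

Standardized effect: d = |μ_{profile 1} − μ_{profile 2}| / σ = |22.9 − 21.7| / 2.5 = 0.4800
Noncentrality parameter: δ = d·√(n/2) = 0.4800 × √(108/2) = 3.5273
Two-sided α = 0.05 → critical value z_{0.025} = 1.960.
Power = Φ(δ − 1.960) + Φ(−δ − 1.960) = Φ(1.567) + Φ(-5.487) = 0.9415 + 0.0000 = 0.9415.

Power ≈ 0.941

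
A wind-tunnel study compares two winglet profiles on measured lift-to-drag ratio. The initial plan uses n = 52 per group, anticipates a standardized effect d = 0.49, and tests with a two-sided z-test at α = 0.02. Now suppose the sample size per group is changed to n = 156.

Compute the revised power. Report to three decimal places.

Power ≈ 0.977

With n = 156 per group: δ = d·√(n/2) = 0.49 × √(156/2) = 4.3276. Critical value z_{0.01} = 2.326.
Revised power = Φ(δ − 2.326) + Φ(−δ − 2.326) = Φ(2.001) + Φ(-6.654) = 0.9773 + 0.0000 = 0.9773.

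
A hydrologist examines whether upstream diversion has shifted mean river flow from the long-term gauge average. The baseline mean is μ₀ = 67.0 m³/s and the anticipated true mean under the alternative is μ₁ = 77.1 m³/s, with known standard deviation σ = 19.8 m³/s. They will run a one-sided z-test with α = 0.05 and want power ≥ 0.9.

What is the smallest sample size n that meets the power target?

Standardized effect: d = |μ₁ − μ₀| / σ = |77.1 − 67.0| / 19.8 = 0.5101
For power 0.9 need Φ(δ − z_{0.05}) = 0.9, so δ = z_{0.05} + z_{0.10} = 1.645 + 1.282 = 2.926.
δ = d·√n ⇒ n = (δ/d)² = (2.926 / 0.5101)² = 32.91.
Rounding up, n = 33.

n = 33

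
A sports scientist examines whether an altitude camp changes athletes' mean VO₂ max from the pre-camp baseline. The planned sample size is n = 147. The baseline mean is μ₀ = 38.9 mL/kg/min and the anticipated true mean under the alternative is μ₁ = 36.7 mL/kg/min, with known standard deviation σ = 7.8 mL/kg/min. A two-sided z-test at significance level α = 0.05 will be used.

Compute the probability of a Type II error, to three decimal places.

β ≈ 0.072

Standardized effect: d = |μ₁ − μ₀| / σ = |36.7 − 38.9| / 7.8 = 0.2821
Noncentrality parameter: δ = d·√n = 0.2821 × √147 = 3.4197
Critical value for a two-sided test at α = 0.05: z_{α/2} = 1.960.
Power = Φ(δ − 1.960) + Φ(−δ − 1.960) = Φ(1.460) + Φ(-5.380) = 0.9278 + 0.0000 = 0.9278.
Type II error: β = 1 − power = 1 − 0.9278 = 0.0722.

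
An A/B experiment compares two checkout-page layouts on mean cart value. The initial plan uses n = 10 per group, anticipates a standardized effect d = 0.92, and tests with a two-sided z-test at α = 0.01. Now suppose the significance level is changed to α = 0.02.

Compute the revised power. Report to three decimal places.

δ = d·√(n/2) = 0.92 × √(10/2) = 2.0572 (unchanged). New critical value: z_{0.01} = 2.326.
Revised power = Φ(δ − 2.326) + Φ(−δ − 2.326) = Φ(-0.269) + Φ(-4.384) = 0.3939 + 0.0000 = 0.3939.

Power ≈ 0.394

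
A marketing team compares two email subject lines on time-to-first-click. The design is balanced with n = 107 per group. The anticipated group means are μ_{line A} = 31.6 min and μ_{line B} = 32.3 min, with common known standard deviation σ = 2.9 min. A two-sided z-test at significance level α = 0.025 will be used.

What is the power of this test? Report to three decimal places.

Standardized effect: d = |μ_{line A} − μ_{line B}| / σ = |31.6 − 32.3| / 2.9 = 0.2414
Noncentrality parameter: δ = d·√(n/2) = 0.2414 × √(107/2) = 1.7655
Two-sided α = 0.025 → critical value z_{0.0125} = 2.241.
Power = Φ(δ − 2.241) + Φ(−δ − 2.241) = Φ(-0.476) + Φ(-4.007) = 0.3171 + 0.0000 = 0.3171.

Power ≈ 0.317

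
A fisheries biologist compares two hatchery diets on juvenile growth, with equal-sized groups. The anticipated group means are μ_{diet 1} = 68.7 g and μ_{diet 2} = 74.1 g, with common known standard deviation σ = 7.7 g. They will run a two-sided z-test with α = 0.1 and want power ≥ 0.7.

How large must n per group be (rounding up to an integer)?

Standardized effect: d = |μ_{diet 1} − μ_{diet 2}| / σ = |68.7 − 74.1| / 7.7 = 0.7013
For power 0.7 need Φ(δ − z_{0.05}) = 0.7, so δ = z_{0.05} + z_{0.30} = 1.645 + 0.524 = 2.169.
(The Φ(−δ − z_{α/2}) term is vanishingly small for δ > 0 and is dropped in the standard sample-size formula.)
δ = d·√(n/2) ⇒ n = 2(δ/d)² = 2 × (2.169 / 0.7013)² = 19.14.
Round up to the next whole unit.

n = 20 per group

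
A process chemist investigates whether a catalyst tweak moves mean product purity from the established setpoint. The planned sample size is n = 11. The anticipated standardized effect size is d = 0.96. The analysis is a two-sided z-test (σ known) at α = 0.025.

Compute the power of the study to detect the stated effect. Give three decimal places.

Power ≈ 0.827

Noncentrality parameter: δ = d·√n = 0.96 × √11 = 3.1840
Critical value for a two-sided test at α = 0.025: z_{α/2} = 2.241.
Power = Φ(δ − 2.241) + Φ(−δ − 2.241) = Φ(0.943) + Φ(-5.425) = 0.8270 + 0.0000 = 0.8270.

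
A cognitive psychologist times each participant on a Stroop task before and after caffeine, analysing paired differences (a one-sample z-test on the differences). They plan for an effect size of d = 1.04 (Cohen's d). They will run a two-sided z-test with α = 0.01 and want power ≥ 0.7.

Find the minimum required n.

n = 9

For power 0.7 need Φ(δ − z_{0.005}) = 0.7, so δ = z_{0.005} + z_{0.30} = 2.576 + 0.524 = 3.100.
(Ignoring the negligible lower-tail rejection probability gives the usual closed-form inversion.)
δ = d·√n ⇒ n = (δ/d)² = (3.100 / 1.04)² = 8.89.
Round up to the next whole unit.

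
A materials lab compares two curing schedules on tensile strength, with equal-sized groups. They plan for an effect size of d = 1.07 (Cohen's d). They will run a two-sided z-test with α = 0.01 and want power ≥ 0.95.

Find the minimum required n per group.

Set Φ(δ − 2.576) = 0.95; then δ − 2.576 = Φ⁻¹(0.95) = 1.645, giving δ = 4.221.
(The Φ(−δ − z_{α/2}) term is vanishingly small for δ > 0 and is dropped in the standard sample-size formula.)
δ = d·√(n/2) ⇒ n = 2(δ/d)² = 2 × (4.221 / 1.07)² = 31.12.
Round up to the next whole unit.

n = 32 per group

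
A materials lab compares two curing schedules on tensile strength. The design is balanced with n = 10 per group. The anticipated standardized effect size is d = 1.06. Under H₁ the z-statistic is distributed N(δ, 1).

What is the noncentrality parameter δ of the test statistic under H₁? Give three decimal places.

The noncentrality parameter scales effect size by the design's sample-size factor: δ = d·√(n/2) = 1.06 × √(10/2) = 2.3702

δ ≈ 2.370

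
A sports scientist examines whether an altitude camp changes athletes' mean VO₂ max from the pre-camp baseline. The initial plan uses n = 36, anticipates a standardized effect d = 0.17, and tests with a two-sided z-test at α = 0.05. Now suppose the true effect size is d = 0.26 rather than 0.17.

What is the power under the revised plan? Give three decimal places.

With d = 0.26: δ = d·√n = 0.26 × √36 = 1.5600. Critical value z_{0.025} = 1.960.
Revised power = Φ(δ − 1.960) + Φ(−δ − 1.960) = Φ(-0.400) + Φ(-3.520) = 0.3446 + 0.0002 = 0.3448.

Power ≈ 0.345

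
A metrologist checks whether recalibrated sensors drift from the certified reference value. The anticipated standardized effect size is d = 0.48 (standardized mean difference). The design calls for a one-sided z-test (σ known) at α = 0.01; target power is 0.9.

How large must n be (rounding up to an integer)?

n = 57

Set Φ(δ − 2.326) = 0.9; then δ − 2.326 = Φ⁻¹(0.9) = 1.282, giving δ = 3.608.
δ = d·√n ⇒ n = (δ/d)² = (3.608 / 0.48)² = 56.50.
Round up to the next whole unit.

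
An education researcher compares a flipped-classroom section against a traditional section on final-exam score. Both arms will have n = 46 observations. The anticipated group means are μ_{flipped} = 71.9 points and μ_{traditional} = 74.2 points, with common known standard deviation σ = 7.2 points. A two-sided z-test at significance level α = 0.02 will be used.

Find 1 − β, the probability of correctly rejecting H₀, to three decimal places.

Power ≈ 0.214

Standardized effect: d = |μ_{flipped} − μ_{traditional}| / σ = |71.9 − 74.2| / 7.2 = 0.3194
Noncentrality parameter: δ = d·√(n/2) = 0.3194 × √(46/2) = 1.5320
Critical value for a two-sided test at α = 0.02: z_{α/2} = 2.326.
Power = Φ(δ − 2.326) + Φ(−δ − 2.326) = Φ(-0.794) + Φ(-3.858) = 0.2135 + 0.0001 = 0.2136.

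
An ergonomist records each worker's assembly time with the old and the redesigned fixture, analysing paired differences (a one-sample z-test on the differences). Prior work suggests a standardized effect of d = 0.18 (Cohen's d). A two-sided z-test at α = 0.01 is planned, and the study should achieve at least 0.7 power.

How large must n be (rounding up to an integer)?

For power 0.7 need Φ(δ − z_{0.005}) = 0.7, so δ = z_{0.005} + z_{0.30} = 2.576 + 0.524 = 3.100.
(For δ > 0 the lower-tail rejection region contributes negligibly to power, so the one-term inversion is standard.)
δ = d·√n ⇒ n = (δ/d)² = (3.100 / 0.18)² = 296.65.
Rounding up, n = 297.

n = 297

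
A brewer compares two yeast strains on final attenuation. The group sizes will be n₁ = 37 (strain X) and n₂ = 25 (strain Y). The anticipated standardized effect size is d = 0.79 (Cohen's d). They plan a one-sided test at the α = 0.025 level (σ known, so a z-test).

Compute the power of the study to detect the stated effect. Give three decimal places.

Power ≈ 0.862

Noncentrality parameter: δ = d / √(1/n₁ + 1/n₂) = 0.79 / √(1/37 + 1/25) = 3.0514
One-sided α = 0.025 → critical value z_{0.025} = 1.960.
Power = P(Z > 1.960 − δ) = Φ(1.091) = 0.8625.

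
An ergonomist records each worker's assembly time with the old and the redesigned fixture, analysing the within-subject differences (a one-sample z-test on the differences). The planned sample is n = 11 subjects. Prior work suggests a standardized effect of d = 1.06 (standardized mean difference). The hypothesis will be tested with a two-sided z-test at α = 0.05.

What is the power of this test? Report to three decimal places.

Power ≈ 0.940

Noncentrality parameter: δ = d·√n = 1.06 × √11 = 3.5156
Two-sided α = 0.05 → critical value z_{0.025} = 1.960.
Power = Φ(δ − 1.960) + Φ(−δ − 1.960) = Φ(1.556) + Φ(-5.476) = 0.9401 + 0.0000 = 0.9401.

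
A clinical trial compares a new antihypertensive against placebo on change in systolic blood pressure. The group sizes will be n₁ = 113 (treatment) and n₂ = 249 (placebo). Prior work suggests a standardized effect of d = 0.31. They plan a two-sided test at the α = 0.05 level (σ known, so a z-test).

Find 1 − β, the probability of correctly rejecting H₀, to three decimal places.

Noncentrality parameter: δ = d / √(1/n₁ + 1/n₂) = 0.31 / √(1/113 + 1/249) = 2.7330
Critical value for a two-sided test at α = 0.05: z_{α/2} = 1.960.
Power = Φ(δ − 1.960) + Φ(−δ − 1.960) = Φ(0.773) + Φ(-4.693) = 0.7803 + 0.0000 = 0.7803.

Power ≈ 0.780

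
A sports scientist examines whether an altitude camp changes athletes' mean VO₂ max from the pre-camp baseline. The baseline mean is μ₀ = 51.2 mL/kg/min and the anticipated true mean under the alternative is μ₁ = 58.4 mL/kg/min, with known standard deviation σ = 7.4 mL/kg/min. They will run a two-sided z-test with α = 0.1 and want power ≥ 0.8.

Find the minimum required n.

n = 7

Standardized effect: d = |μ₁ − μ₀| / σ = |58.4 − 51.2| / 7.4 = 0.9730
For power 0.8 need Φ(δ − z_{0.05}) = 0.8, so δ = z_{0.05} + z_{0.20} = 1.645 + 0.842 = 2.486.
(Ignoring the negligible lower-tail rejection probability gives the usual closed-form inversion.)
δ = d·√n ⇒ n = (δ/d)² = (2.486 / 0.9730)² = 6.53.
Round up to the next whole unit.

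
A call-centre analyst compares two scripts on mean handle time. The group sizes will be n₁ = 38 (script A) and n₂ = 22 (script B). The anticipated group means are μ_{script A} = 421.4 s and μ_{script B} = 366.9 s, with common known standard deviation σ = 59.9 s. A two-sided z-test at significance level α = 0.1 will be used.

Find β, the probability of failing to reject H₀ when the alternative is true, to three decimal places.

Standardized effect: d = |μ_{script A} − μ_{script B}| / σ = |421.4 − 366.9| / 59.9 = 0.9098
Noncentrality parameter: δ = d / √(1/n₁ + 1/n₂) = 0.9098 / √(1/38 + 1/22) = 3.3962
Critical value for a two-sided test at α = 0.1: z_{α/2} = 1.645.
Power = Φ(δ − 1.645) + Φ(−δ − 1.645) = Φ(1.751) + Φ(-5.041) = 0.9601 + 0.0000 = 0.9601.
Type II error: β = 1 − power = 1 − 0.9601 = 0.0399.

β ≈ 0.040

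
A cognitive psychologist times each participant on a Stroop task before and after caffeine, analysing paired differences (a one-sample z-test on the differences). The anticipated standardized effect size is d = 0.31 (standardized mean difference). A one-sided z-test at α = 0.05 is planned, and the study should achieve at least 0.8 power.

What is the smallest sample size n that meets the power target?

n = 65

Set Φ(δ − 1.645) = 0.8; then δ − 1.645 = Φ⁻¹(0.8) = 0.842, giving δ = 2.486.
δ = d·√n ⇒ n = (δ/d)² = (2.486 / 0.31)² = 64.33.
Round up to the next whole unit.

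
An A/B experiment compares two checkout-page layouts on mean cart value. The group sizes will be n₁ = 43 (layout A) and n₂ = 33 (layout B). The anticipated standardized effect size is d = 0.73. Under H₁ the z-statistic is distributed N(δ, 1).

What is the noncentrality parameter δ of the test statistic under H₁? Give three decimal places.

δ ≈ 3.154

The noncentrality parameter scales effect size by the design's sample-size factor: δ = d / √(1/n₁ + 1/n₂) = 0.73 / √(1/43 + 1/33) = 3.1543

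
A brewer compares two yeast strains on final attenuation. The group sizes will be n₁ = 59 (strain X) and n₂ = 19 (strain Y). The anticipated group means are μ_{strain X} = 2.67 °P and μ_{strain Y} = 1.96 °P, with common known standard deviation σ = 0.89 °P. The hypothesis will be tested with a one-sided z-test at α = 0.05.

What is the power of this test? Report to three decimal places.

Standardized effect: d = |μ_{strain X} − μ_{strain Y}| / σ = |2.67 − 1.96| / 0.89 = 0.7978
Noncentrality parameter: δ = d / √(1/n₁ + 1/n₂) = 0.7978 / √(1/59 + 1/19) = 3.0243
Critical value for a one-sided test at α = 0.05: z_α = 1.645.
Power = P(Z > 1.645 − δ) = Φ(1.379) = 0.9161.

Power ≈ 0.916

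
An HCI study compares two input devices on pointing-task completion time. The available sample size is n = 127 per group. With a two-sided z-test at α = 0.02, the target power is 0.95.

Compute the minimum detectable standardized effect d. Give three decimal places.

d ≈ 0.498

Need Φ(δ − 2.326) = 0.95, so δ = 2.326 + 1.645 = 3.971.
(Lower-tail contribution to power is negligible for δ > 0.)
δ = d·√(n/2) ⇒ d = δ/√(n/2) = 3.971/√(127/2) = 0.4984.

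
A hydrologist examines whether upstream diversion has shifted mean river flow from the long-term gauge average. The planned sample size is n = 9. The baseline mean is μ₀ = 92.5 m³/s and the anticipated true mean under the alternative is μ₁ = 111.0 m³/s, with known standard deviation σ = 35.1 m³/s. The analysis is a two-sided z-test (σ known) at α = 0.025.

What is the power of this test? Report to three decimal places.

Standardized effect: d = |μ₁ − μ₀| / σ = |111.0 − 92.5| / 35.1 = 0.5271
Noncentrality parameter: δ = d·√n = 0.5271 × √9 = 1.5812
Two-sided α = 0.025 → critical value z_{0.0125} = 2.241.
Power = Φ(δ − 2.241) + Φ(−δ − 2.241) = Φ(-0.660) + Φ(-3.823) = 0.2546 + 0.0001 = 0.2546.

Power ≈ 0.255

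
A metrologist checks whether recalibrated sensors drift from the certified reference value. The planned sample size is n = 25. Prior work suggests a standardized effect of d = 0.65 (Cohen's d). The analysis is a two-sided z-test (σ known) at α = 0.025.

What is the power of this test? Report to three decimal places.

Power ≈ 0.843

Noncentrality parameter: δ = d·√n = 0.65 × √25 = 3.2500
Critical value for a two-sided test at α = 0.025: z_{α/2} = 2.241.
Power = Φ(δ − 2.241) + Φ(−δ − 2.241) = Φ(1.009) + Φ(-5.491) = 0.8434 + 0.0000 = 0.8434.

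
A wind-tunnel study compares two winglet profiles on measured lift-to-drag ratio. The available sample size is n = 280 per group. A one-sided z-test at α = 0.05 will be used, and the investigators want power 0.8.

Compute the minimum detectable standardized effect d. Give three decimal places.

d ≈ 0.210

Required noncentrality: δ = z_{0.05} + z_{0.20} = 1.645 + 0.842 = 2.486.
δ = d·√(n/2) ⇒ d = δ/√(n/2) = 2.486/√(280/2) = 0.2101.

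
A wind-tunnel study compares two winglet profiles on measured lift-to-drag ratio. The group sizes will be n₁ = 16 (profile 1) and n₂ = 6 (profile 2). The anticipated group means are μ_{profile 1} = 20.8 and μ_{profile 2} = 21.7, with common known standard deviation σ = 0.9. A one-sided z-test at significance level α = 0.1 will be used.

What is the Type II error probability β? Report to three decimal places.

β ≈ 0.210

Standardized effect: d = |μ_{profile 1} − μ_{profile 2}| / σ = |20.8 − 21.7| / 0.9 = 1.0000
Noncentrality parameter: δ = d / √(1/n₁ + 1/n₂) = 1.0000 / √(1/16 + 1/6) = 2.0889
Critical value for a one-sided test at α = 0.1: z_α = 1.282.
Power = Φ(δ − 1.282) = Φ(0.807) = 0.7903.
Type II error: β = 1 − power = 1 − 0.7903 = 0.2097.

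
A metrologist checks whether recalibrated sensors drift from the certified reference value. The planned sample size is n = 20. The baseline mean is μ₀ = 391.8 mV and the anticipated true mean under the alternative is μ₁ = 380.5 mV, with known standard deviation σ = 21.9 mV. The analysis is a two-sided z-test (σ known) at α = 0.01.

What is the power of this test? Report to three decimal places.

Power ≈ 0.394

Standardized effect: d = |μ₁ − μ₀| / σ = |380.5 − 391.8| / 21.9 = 0.5160
Noncentrality parameter: δ = d·√n = 0.5160 × √20 = 2.3075
Critical value for a two-sided test at α = 0.01: z_{α/2} = 2.576.
Power = Φ(δ − 2.576) + Φ(−δ − 2.576) = Φ(-0.268) + Φ(-4.883) = 0.3942 + 0.0000 = 0.3942.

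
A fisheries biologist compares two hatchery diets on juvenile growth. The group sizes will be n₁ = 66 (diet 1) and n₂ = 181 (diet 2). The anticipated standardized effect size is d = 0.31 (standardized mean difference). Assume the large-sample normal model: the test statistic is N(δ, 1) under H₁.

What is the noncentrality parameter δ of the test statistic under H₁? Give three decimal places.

δ ≈ 2.156

The noncentrality parameter scales effect size by the design's sample-size factor: δ = d / √(1/n₁ + 1/n₂) = 0.31 / √(1/66 + 1/181) = 2.1559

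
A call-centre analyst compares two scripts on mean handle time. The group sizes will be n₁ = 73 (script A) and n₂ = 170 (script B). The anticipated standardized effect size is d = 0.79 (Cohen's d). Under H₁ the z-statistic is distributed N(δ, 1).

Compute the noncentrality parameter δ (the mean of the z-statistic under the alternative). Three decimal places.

The noncentrality parameter scales effect size by the design's sample-size factor: δ = d / √(1/n₁ + 1/n₂) = 0.79 / √(1/73 + 1/170) = 5.6456

δ ≈ 5.646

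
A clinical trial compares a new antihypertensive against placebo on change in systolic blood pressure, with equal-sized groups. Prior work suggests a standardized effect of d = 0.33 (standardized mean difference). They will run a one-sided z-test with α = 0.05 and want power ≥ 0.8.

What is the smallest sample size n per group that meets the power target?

n = 114 per group

Set Φ(δ − 1.645) = 0.8; then δ − 1.645 = Φ⁻¹(0.8) = 0.842, giving δ = 2.486.
δ = d·√(n/2) ⇒ n = 2(δ/d)² = 2 × (2.486 / 0.33)² = 113.55.
Rounding up, n = 114 per group.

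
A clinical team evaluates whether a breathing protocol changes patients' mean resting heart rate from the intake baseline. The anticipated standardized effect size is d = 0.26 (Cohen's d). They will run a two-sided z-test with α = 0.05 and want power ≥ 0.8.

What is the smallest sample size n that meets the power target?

Set Φ(δ − 1.960) = 0.8; then δ − 1.960 = Φ⁻¹(0.8) = 0.842, giving δ = 2.802.
(The Φ(−δ − z_{α/2}) term is vanishingly small for δ > 0 and is dropped in the standard sample-size formula.)
δ = d·√n ⇒ n = (δ/d)² = (2.802 / 0.26)² = 116.11.
Round up to the next whole unit.

n = 117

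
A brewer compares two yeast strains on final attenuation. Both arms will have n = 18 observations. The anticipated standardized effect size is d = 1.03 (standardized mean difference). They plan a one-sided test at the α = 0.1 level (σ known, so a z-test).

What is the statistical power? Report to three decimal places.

Noncentrality parameter: δ = d·√(n/2) = 1.03 × √(18/2) = 3.0900
Critical value for a one-sided test at α = 0.1: z_α = 1.282.
Power = P(Z > 1.282 − δ) = Φ(1.808) = 0.9647.

Power ≈ 0.965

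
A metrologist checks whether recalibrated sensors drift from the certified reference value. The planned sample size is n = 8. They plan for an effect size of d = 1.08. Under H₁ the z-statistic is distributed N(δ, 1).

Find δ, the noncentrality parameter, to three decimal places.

δ = d·√n = 1.08 × √8 = 3.0547

δ ≈ 3.055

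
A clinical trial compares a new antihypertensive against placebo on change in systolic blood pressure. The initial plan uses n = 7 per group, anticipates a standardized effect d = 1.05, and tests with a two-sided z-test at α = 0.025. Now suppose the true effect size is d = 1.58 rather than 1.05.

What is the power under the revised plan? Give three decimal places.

Power ≈ 0.763

With d = 1.58: δ = d·√(n/2) = 1.58 × √(7/2) = 2.9559. Critical value z_{0.0125} = 2.241.
Revised power = Φ(δ − 2.241) + Φ(−δ − 2.241) = Φ(0.715) + Φ(-5.197) = 0.7625 + 0.0000 = 0.7625.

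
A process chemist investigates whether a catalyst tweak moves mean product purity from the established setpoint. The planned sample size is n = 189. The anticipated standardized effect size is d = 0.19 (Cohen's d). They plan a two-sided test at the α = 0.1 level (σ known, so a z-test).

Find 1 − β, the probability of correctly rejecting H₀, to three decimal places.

Noncentrality parameter: δ = d·√n = 0.19 × √189 = 2.6121
Critical value for a two-sided test at α = 0.1: z_{α/2} = 1.645.
Power = Φ(δ − 1.645) + Φ(−δ − 1.645) = Φ(0.967) + Φ(-4.257) = 0.8333 + 0.0000 = 0.8333.

Power ≈ 0.833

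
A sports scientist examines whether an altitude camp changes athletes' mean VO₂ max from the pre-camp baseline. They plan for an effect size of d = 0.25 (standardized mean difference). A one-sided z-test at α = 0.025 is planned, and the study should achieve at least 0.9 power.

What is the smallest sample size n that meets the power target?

For power 0.9 need Φ(δ − z_{0.025}) = 0.9, so δ = z_{0.025} + z_{0.10} = 1.960 + 1.282 = 3.242.
δ = d·√n ⇒ n = (δ/d)² = (3.242 / 0.25)² = 168.12.
Rounding up, n = 169.

n = 169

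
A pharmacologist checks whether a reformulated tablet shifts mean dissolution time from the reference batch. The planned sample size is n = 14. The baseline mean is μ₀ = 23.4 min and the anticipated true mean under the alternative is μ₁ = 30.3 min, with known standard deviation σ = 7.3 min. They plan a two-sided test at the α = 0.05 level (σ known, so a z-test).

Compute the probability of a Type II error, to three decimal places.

Standardized effect: d = |μ₁ − μ₀| / σ = |30.3 − 23.4| / 7.3 = 0.9452
Noncentrality parameter: δ = d·√n = 0.9452 × √14 = 3.5366
Critical value for a two-sided test at α = 0.05: z_{α/2} = 1.960.
Power = Φ(δ − 1.960) + Φ(−δ − 1.960) = Φ(1.577) + Φ(-5.497) = 0.9426 + 0.0000 = 0.9426.
Type II error: β = 1 − power = 1 − 0.9426 = 0.0574.

β ≈ 0.057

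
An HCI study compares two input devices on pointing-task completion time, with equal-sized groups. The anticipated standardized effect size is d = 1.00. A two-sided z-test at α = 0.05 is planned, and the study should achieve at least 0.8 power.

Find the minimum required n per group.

n = 16 per group

Set Φ(δ − 1.960) = 0.8; then δ − 1.960 = Φ⁻¹(0.8) = 0.842, giving δ = 2.802.
(For δ > 0 the lower-tail rejection region contributes negligibly to power, so the one-term inversion is standard.)
δ = d·√(n/2) ⇒ n = 2(δ/d)² = 2 × (2.802 / 1.00)² = 15.70.
Round up to the next whole unit.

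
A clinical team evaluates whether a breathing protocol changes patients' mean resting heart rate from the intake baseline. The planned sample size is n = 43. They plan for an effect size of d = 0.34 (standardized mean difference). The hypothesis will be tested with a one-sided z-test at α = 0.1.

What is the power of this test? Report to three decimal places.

Noncentrality parameter: δ = d·√n = 0.34 × √43 = 2.2295
One-sided α = 0.1 → critical value z_{0.1} = 1.282.
Power = P(Z > 1.282 − δ) = Φ(0.948) = 0.8284.

Power ≈ 0.828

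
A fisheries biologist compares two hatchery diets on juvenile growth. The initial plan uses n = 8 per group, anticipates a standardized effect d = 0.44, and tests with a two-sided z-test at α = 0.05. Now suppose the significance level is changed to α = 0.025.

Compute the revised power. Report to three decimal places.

δ = d·√(n/2) = 0.44 × √(8/2) = 0.8800 (unchanged). New critical value: z_{0.0125} = 2.241.
Revised power = Φ(δ − 2.241) + Φ(−δ − 2.241) = Φ(-1.361) + Φ(-3.121) = 0.0867 + 0.0009 = 0.0876.

Power ≈ 0.088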